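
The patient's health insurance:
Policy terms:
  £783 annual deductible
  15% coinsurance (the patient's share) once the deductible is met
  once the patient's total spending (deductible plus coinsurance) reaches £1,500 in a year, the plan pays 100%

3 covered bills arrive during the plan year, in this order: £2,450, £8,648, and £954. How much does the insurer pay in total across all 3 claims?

Claim 1 (£2,450): £783 to deductible, leaving £1,667; 15% of £1,667 = £250.05. Patient owes £1,033.05 (running OOP £1,033.05). Insurer: £2,450 − £1,033.05 = £1,416.95.
Claim 2 (£8,648): 15% coinsurance on £8,648 = £1,297.20. That would push OOP to £2,330.25, over the £1,500 cap, so patient pays £1,500 − £1,033.05 = £466.95. Plan pays £8,648 − £466.95 = £8,181.05.
Claim 3 (£954): deductible already satisfied, so patient's share is 15% × £954 = £143.10. Adding that to £1,500 gives £1,643.10, past the £1,500 cap; patient pays only £1,500 − £1,500 = £0. Insurer: £954 − £0 = £954.
Insurer total: £1,416.95 + £8,181.05 + £954 = £10,552.

£10,552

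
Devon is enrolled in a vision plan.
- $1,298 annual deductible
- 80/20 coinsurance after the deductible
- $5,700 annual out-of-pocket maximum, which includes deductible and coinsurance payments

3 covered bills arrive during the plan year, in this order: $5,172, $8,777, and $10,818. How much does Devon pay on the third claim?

Claim 1 ($5,172): $1,298 to deductible, leaving $3,874; coinsurance $3,874 × 20% = $774.80. Member pays $2,072.80; OOP now $2,072.80.
Claim 2 ($8,777): deductible met; 20% of $8,777 = $1,755.40. Member owes $1,755.40 (running OOP $3,828.20).
Claim 3 ($10,818): deductible met; 20% of $10,818 = $2,163.60. That would push OOP to $5,991.80, over the $5,700 cap, so member pays $5,700 − $3,828.20 = $1,871.80.

$1,871.80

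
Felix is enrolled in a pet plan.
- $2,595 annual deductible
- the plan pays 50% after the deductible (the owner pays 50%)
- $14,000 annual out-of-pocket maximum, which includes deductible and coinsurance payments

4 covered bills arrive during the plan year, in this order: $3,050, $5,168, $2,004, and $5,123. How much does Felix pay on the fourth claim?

Claim 1 ($3,050): $2,595 to deductible, leaving $455; coinsurance $455 × 50% = $227.50. Owner owes $2,822.50 (running OOP $2,822.50).
Claim 2 ($5,168): 50% coinsurance on $5,168 = $2,584. Cost to owner: $2,584. OOP to date $5,406.50.
Claim 3 ($2,004): 50% coinsurance on $2,004 = $1,002. Owner owes $1,002 (running OOP $6,408.50).
Claim 4 ($5,123): deductible met; 50% of $5,123 = $2,561.50. Owner pays $2,561.50; OOP now $8,970.

$2,561.50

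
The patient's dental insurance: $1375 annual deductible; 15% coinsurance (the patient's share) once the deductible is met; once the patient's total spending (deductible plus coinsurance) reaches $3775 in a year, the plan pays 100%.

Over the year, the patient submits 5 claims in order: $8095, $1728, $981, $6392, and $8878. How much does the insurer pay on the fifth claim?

Claim 1 ($8095): deductible takes $1375, $6720 remains; 15% of $6720 = $1008. Patient owes $2383 (running OOP $2383). Plan pays $8095 − $2383 = $5712.
Claim 2 ($1728): deductible met; 15% of $1728 = $259.20. Patient pays $259.20; OOP now $2642.20. Insurer: $1728 − $259.20 = $1468.80.
Claim 3 ($981): deductible already satisfied, so patient's share is 15% × $981 = $147.15. Patient owes $147.15 (running OOP $2789.35). Insurer: $981 − $147.15 = $833.85.
Claim 4 ($6392): deductible met; 15% of $6392 = $958.80. Patient pays $958.80; OOP now $3748.15. Plan pays $6392 − $958.80 = $5433.20.
Claim 5 ($8878): 15% coinsurance on $8878 = $1331.70. That would push OOP to $5079.85, over the $3775 cap, so patient pays $3775 − $3748.15 = $26.85. Plan pays $8878 − $26.85 = $8851.15.

$8851.15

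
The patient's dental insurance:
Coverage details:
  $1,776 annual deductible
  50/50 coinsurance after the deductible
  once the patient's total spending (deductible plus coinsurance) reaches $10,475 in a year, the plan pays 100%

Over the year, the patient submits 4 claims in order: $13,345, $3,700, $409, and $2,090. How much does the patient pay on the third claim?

$204.50

#1 ($13,345): deductible takes $1,776, $11,569 remains; coinsurance $11,569 × 50% = $5,784.50. Patient pays $7,560.50; OOP now $7,560.50.
#2 ($3,700): deductible already satisfied, so patient's share is 50% × $3,700 = $1,850. Patient pays $1,850; OOP now $9,410.50.
#3 ($409): deductible already satisfied, so patient's share is 50% × $409 = $204.50. Cost to patient: $204.50. OOP to date $9,615.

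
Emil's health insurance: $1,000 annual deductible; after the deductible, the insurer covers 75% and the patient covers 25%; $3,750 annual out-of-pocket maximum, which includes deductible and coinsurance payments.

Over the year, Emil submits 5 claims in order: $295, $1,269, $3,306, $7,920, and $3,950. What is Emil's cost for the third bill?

$826.50

#1 ($295): entire amount goes to the deductible. Patient owes $295 (running OOP $295).
#2 ($1,269): $705 finishes the deductible; $564 goes to coinsurance; patient's 25% is $141. Cost to patient: $846. OOP to date $1,141.
#3 ($3,306): deductible already satisfied, so patient's share is 25% × $3,306 = $826.50. Patient owes $826.50 (running OOP $1,967.50).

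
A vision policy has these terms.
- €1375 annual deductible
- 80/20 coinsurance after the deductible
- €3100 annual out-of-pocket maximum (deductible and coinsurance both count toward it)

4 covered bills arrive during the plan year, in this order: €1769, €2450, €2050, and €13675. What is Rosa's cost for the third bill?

Claim 1 (€1769): €1375 finishes the deductible; €394 goes to coinsurance; member's 20% is €78.80. Cost to member: €1453.80. OOP to date €1453.80.
Claim 2 (€2450): deductible already satisfied, so member's share is 20% × €2450 = €490. Member owes €490 (running OOP €1943.80).
Claim 3 (€2050): deductible already satisfied, so member's share is 20% × €2050 = €410. Member pays €410; OOP now €2353.80.

€410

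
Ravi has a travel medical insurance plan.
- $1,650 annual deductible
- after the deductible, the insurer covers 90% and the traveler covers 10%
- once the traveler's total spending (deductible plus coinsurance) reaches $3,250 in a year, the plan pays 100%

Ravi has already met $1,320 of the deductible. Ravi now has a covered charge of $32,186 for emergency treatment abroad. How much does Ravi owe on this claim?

Remaining deductible: $1,650 − $1,320 = $330.
After the $330 deductible portion, $32,186 − $330 = $31,856 is subject to coinsurance.
Traveler's 10% share of $31,856 is $3,185.60.
That puts the traveler's cost at $330 + $3,185.60 = $3,515.60 before any cap.
Year-to-date out-of-pocket would reach $1,320 + $3,515.60 = $4,835.60, above the $3,250 maximum, so the traveler pays only $3,250 − $1,320 = $1,930.

$1,930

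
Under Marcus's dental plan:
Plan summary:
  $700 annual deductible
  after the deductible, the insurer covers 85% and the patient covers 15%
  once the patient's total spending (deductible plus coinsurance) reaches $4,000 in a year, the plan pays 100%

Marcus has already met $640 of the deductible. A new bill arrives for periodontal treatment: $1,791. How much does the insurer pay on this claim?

Deductible still to meet: $700 − $640 = $60.
That leaves $1,791 − $60 = $1,731 for coinsurance.
Patient's 15% share of $1,731 is $259.65.
So the patient owes $60 + $259.65 = $319.65 before any cap.
Cumulative spending $640 + $319.65 = $959.65 stays under the $4,000 maximum.
Insurer pays the balance: $1,791 − $319.65 = $1,471.35.

$1,471.35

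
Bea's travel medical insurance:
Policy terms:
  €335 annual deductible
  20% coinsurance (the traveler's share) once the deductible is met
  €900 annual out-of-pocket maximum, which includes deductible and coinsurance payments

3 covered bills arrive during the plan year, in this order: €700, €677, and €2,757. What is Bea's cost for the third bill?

€356.60

#1 (€700): deductible takes €335, €365 remains; 20% of €365 = €73. Cost to traveler: €408. OOP to date €408.
#2 (€677): deductible met; 20% of €677 = €135.40. Cost to traveler: €135.40. OOP to date €543.40.
#3 (€2,757): deductible already satisfied, so traveler's share is 20% × €2,757 = €551.40. That would push OOP to €1,094.80, over the €900 cap, so traveler pays €900 − €543.40 = €356.60.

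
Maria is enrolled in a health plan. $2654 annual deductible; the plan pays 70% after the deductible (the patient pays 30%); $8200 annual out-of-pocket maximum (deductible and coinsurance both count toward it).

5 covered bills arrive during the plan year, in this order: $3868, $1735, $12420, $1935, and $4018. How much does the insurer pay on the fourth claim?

$1354.50

Claim 1 — $3868: deductible takes $2654, $1214 remains; patient's 30% is $364.20. Patient pays $3018.20; OOP now $3018.20. Plan pays $3868 − $3018.20 = $849.80.
Claim 2 — $1735: 30% coinsurance on $1735 = $520.50. Cost to patient: $520.50. OOP to date $3538.70. Insurer: $1735 − $520.50 = $1214.50.
Claim 3 — $12420: deductible met; 30% of $12420 = $3726. Patient pays $3726; OOP now $7264.70. Insurer: $12420 − $3726 = $8694.
Claim 4 — $1935: deductible already satisfied, so patient's share is 30% × $1935 = $580.50. Patient pays $580.50; OOP now $7845.20. Insurer: $1935 − $580.50 = $1354.50.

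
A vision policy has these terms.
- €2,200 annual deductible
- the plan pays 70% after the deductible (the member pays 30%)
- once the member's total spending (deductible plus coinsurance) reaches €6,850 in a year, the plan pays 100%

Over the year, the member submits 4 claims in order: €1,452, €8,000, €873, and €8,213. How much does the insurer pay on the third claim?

Bill 1, €1,452: all of it applies to the deductible. Member owes €1,452 (running OOP €1,452). Plan pays €1,452 − €1,452 = €0.
Bill 2, €8,000: deductible takes €748, €7,252 remains; coinsurance €7,252 × 30% = €2,175.60. Member pays €2,923.60; OOP now €4,375.60. Insurer: €8,000 − €2,923.60 = €5,076.40.
Bill 3, €873: 30% coinsurance on €873 = €261.90. Cost to member: €261.90. OOP to date €4,637.50. Plan pays €873 − €261.90 = €611.10.

€611.10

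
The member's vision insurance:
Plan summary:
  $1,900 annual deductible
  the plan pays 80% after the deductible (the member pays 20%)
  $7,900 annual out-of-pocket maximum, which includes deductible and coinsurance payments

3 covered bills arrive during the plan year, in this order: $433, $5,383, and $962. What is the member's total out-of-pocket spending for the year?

#1 ($433): entire amount goes to the deductible. Cost to member: $433. OOP to date $433.
#2 ($5,383): $1,467 to deductible, leaving $3,916; 20% of $3,916 = $783.20. Member owes $2,250.20 (running OOP $2,683.20).
#3 ($962): deductible met; 20% of $962 = $192.40. Member pays $192.40; OOP now $2,875.60.
Total paid by the member: $433 + $2,250.20 + $192.40 = $2,875.60.

$2,875.60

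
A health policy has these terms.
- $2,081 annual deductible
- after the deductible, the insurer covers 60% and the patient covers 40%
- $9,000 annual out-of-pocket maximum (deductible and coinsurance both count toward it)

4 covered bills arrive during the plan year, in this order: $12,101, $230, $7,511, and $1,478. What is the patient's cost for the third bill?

$2,819

Claim 1 — $12,101: $2,081 to deductible, leaving $10,020; patient's 40% is $4,008. Patient owes $6,089 (running OOP $6,089).
Claim 2 — $230: 40% coinsurance on $230 = $92. Cost to patient: $92. OOP to date $6,181.
Claim 3 — $7,511: deductible met; 40% of $7,511 = $3,004.40. Adding that to $6,181 gives $9,185.40, past the $9,000 cap; patient pays only $9,000 − $6,181 = $2,819.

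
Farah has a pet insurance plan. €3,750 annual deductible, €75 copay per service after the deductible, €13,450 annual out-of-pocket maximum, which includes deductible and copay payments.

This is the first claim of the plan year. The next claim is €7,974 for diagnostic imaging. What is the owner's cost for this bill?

€3,825

Deductible not yet touched, so the first €3,750 of the bill goes to the deductible.
After the €3,750 deductible portion, €7,974 − €3,750 = €4,224 is subject to the copay.
Copay on this service: €75.
So the owner owes €3,750 + €75 = €3,825 before any cap.
Total out-of-pocket so far would be €0 + €3,825 = €3,825, below the €13,450 cap — no reduction.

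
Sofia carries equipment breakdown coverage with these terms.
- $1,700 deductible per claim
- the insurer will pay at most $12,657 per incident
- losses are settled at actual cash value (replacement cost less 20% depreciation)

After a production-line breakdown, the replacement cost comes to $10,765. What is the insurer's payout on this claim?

Actual cash value after 20% depreciation: $10,765 × 80% = $8,612.
Less the $1,700 deductible: $8,612 − $1,700 = $6,912.
That's under the $12,657 cap, so the insurer reimburses the full $6,912.

$6,912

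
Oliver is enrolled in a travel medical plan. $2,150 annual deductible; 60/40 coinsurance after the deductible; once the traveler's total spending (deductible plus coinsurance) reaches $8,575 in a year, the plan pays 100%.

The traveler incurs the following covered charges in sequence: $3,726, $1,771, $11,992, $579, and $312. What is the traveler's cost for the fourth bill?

$231.60

Claim 1 ($3,726): deductible takes $2,150, $1,576 remains; coinsurance $1,576 × 40% = $630.40. Cost to traveler: $2,780.40. OOP to date $2,780.40.
Claim 2 ($1,771): deductible already satisfied, so traveler's share is 40% × $1,771 = $708.40. Traveler owes $708.40 (running OOP $3,488.80).
Claim 3 ($11,992): deductible met; 40% of $11,992 = $4,796.80. Traveler owes $4,796.80 (running OOP $8,285.60).
Claim 4 ($579): deductible already satisfied, so traveler's share is 40% × $579 = $231.60. Cost to traveler: $231.60. OOP to date $8,517.20.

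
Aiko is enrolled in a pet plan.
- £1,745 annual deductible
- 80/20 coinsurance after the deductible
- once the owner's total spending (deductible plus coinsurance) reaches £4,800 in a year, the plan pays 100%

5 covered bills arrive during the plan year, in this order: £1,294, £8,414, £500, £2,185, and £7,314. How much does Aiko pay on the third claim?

£100

Claim 1 (£1,294): fully absorbed by the deductible. Cost to owner: £1,294. OOP to date £1,294.
Claim 2 (£8,414): £451 finishes the deductible; £7,963 goes to coinsurance; coinsurance £7,963 × 20% = £1,592.60. Cost to owner: £2,043.60. OOP to date £3,337.60.
Claim 3 (£500): 20% coinsurance on £500 = £100. Owner pays £100; OOP now £3,437.60.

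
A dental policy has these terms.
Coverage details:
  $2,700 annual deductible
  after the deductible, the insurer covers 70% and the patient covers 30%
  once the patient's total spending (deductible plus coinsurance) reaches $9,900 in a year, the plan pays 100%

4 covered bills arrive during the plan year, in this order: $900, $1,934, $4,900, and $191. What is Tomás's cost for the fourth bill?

$57.30

Claim 1 ($900): fully absorbed by the deductible. Patient owes $900 (running OOP $900).
Claim 2 ($1,934): $1,800 finishes the deductible; $134 goes to coinsurance; 30% of $134 = $40.20. Cost to patient: $1,840.20. OOP to date $2,740.20.
Claim 3 ($4,900): 30% coinsurance on $4,900 = $1,470. Cost to patient: $1,470. OOP to date $4,210.20.
Claim 4 ($191): 30% coinsurance on $191 = $57.30. Patient owes $57.30 (running OOP $4,267.50).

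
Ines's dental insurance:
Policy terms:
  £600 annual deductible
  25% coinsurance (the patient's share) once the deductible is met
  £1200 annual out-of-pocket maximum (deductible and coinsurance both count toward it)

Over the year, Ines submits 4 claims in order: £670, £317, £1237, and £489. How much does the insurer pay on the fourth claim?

Bill 1, £670: £600 finishes the deductible; £70 goes to coinsurance; 25% of £70 = £17.50. Cost to patient: £617.50. OOP to date £617.50. Insurer: £670 − £617.50 = £52.50.
Bill 2, £317: 25% coinsurance on £317 = £79.25. Patient owes £79.25 (running OOP £696.75). Insurer: £317 − £79.25 = £237.75.
Bill 3, £1237: deductible met; 25% of £1237 = £309.25. Patient pays £309.25; OOP now £1006. Insurer: £1237 − £309.25 = £927.75.
Bill 4, £489: deductible met; 25% of £489 = £122.25. Patient owes £122.25 (running OOP £1128.25). Insurer: £489 − £122.25 = £366.75.

£366.75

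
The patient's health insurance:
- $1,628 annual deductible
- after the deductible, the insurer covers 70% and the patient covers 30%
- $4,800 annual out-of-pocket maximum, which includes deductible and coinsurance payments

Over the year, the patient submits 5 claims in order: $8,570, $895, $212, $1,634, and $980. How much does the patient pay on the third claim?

#1 ($8,570): $1,628 finishes the deductible; $6,942 goes to coinsurance; coinsurance $6,942 × 30% = $2,082.60. Cost to patient: $3,710.60. OOP to date $3,710.60.
#2 ($895): deductible met; 30% of $895 = $268.50. Patient pays $268.50; OOP now $3,979.10.
#3 ($212): deductible met; 30% of $212 = $63.60. Patient owes $63.60 (running OOP $4,042.70).

$63.60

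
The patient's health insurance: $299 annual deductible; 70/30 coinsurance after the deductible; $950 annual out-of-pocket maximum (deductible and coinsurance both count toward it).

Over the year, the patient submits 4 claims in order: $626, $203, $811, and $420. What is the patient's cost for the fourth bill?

$126

Bill 1, $626: deductible takes $299, $327 remains; patient's 30% is $98.10. Patient pays $397.10; OOP now $397.10.
Bill 2, $203: 30% coinsurance on $203 = $60.90. Cost to patient: $60.90. OOP to date $458.
Bill 3, $811: deductible already satisfied, so patient's share is 30% × $811 = $243.30. Cost to patient: $243.30. OOP to date $701.30.
Bill 4, $420: 30% coinsurance on $420 = $126. Cost to patient: $126. OOP to date $827.30.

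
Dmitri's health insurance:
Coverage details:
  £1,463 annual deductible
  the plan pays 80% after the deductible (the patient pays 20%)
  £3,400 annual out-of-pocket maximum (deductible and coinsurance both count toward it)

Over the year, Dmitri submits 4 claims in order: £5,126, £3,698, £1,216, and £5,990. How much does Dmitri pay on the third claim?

£243.20

Bill 1, £5,126: £1,463 finishes the deductible; £3,663 goes to coinsurance; 20% of £3,663 = £732.60. Patient owes £2,195.60 (running OOP £2,195.60).
Bill 2, £3,698: 20% coinsurance on £3,698 = £739.60. Cost to patient: £739.60. OOP to date £2,935.20.
Bill 3, £1,216: deductible met; 20% of £1,216 = £243.20. Cost to patient: £243.20. OOP to date £3,178.40.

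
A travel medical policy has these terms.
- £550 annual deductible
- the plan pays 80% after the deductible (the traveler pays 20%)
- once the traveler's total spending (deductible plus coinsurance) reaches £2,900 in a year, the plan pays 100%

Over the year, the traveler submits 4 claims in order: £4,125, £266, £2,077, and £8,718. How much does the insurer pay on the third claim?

£1,661.60

Claim 1 (£4,125): £550 to deductible, leaving £3,575; traveler's 20% is £715. Cost to traveler: £1,265. OOP to date £1,265. Plan pays £4,125 − £1,265 = £2,860.
Claim 2 (£266): deductible met; 20% of £266 = £53.20. Traveler pays £53.20; OOP now £1,318.20. Plan pays £266 − £53.20 = £212.80.
Claim 3 (£2,077): deductible met; 20% of £2,077 = £415.40. Traveler pays £415.40; OOP now £1,733.60. Plan pays £2,077 − £415.40 = £1,661.60.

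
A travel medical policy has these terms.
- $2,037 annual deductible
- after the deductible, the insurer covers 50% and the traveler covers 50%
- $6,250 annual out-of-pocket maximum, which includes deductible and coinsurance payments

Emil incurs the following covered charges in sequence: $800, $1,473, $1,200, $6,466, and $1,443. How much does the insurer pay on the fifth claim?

$1,181

#1 ($800): all of it applies to the deductible. Cost to traveler: $800. OOP to date $800. Insurer: $800 − $800 = $0.
#2 ($1,473): deductible takes $1,237, $236 remains; 50% of $236 = $118. Traveler pays $1,355; OOP now $2,155. Insurer: $1,473 − $1,355 = $118.
#3 ($1,200): 50% coinsurance on $1,200 = $600. Cost to traveler: $600. OOP to date $2,755. Plan pays $1,200 − $600 = $600.
#4 ($6,466): deductible already satisfied, so traveler's share is 50% × $6,466 = $3,233. Traveler owes $3,233 (running OOP $5,988). Plan pays $6,466 − $3,233 = $3,233.
#5 ($1,443): deductible already satisfied, so traveler's share is 50% × $1,443 = $721.50. That would push OOP to $6,709.50, over the $6,250 cap, so traveler pays $6,250 − $5,988 = $262. Insurer: $1,443 − $262 = $1,181.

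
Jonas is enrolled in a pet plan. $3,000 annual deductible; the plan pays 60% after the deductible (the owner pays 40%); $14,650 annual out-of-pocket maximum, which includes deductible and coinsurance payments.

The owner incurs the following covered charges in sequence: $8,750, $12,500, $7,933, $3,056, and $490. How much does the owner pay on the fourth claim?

$1,176.80

#1 ($8,750): $3,000 to deductible, leaving $5,750; 40% of $5,750 = $2,300. Owner pays $5,300; OOP now $5,300.
#2 ($12,500): deductible met; 40% of $12,500 = $5,000. Owner owes $5,000 (running OOP $10,300).
#3 ($7,933): deductible already satisfied, so owner's share is 40% × $7,933 = $3,173.20. Cost to owner: $3,173.20. OOP to date $13,473.20.
#4 ($3,056): deductible met; 40% of $3,056 = $1,222.40. Adding that to $13,473.20 gives $14,695.60, past the $14,650 cap; owner pays only $14,650 − $13,473.20 = $1,176.80.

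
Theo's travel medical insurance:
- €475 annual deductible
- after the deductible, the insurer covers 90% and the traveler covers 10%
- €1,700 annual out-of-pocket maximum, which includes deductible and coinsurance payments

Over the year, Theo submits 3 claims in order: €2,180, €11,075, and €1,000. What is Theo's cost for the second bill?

€1,054.50

Bill 1, €2,180: deductible takes €475, €1,705 remains; coinsurance €1,705 × 10% = €170.50. Traveler pays €645.50; OOP now €645.50.
Bill 2, €11,075: deductible already satisfied, so traveler's share is 10% × €11,075 = €1,107.50. OOP would hit €1,753 > €1,700, so the cap limits the traveler to €1,700 − €645.50 = €1,054.50.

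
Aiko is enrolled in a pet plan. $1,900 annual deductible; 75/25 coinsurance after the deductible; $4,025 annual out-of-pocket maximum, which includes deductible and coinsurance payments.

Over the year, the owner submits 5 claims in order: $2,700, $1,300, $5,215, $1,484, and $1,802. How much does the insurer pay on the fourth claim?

Bill 1, $2,700: $1,900 finishes the deductible; $800 goes to coinsurance; 25% of $800 = $200. Owner pays $2,100; OOP now $2,100. Insurer: $2,700 − $2,100 = $600.
Bill 2, $1,300: deductible met; 25% of $1,300 = $325. Owner pays $325; OOP now $2,425. Insurer: $1,300 − $325 = $975.
Bill 3, $5,215: 25% coinsurance on $5,215 = $1,303.75. Owner pays $1,303.75; OOP now $3,728.75. Plan pays $5,215 − $1,303.75 = $3,911.25.
Bill 4, $1,484: 25% coinsurance on $1,484 = $371. Adding that to $3,728.75 gives $4,099.75, past the $4,025 cap; owner pays only $4,025 − $3,728.75 = $296.25. Insurer: $1,484 − $296.25 = $1,187.75.

$1,187.75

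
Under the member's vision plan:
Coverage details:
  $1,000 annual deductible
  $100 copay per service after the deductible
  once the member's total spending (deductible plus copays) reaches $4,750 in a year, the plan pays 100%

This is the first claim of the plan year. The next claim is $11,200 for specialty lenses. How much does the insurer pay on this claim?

Nothing has been paid toward the $1,000 deductible, so the first $1,000 of this charge is applied there.
That leaves $11,200 − $1,000 = $10,200 for the copay.
Copay on this service: $100.
That puts the member's cost at $1,000 + $100 = $1,100 before any cap.
Cumulative spending $0 + $1,100 = $1,100 stays under the $4,750 maximum.
The plan picks up $11,200 − $1,100 = $10,100.

$10,100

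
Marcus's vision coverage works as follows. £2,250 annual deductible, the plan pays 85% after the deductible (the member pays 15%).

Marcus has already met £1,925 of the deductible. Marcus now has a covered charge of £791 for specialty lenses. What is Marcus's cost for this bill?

£394.90

£1,925 of the £2,250 deductible is already met, leaving £325.
The remaining £466 (= £791 − £325) moves to coinsurance.
Coinsurance: £466 × 15% = £69.90.
That puts the member's cost at £325 + £69.90 = £394.90.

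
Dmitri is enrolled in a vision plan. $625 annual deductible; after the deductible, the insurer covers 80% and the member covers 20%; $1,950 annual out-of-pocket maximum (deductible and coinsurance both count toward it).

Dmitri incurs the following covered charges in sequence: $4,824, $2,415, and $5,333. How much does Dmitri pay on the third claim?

$2.20

#1 ($4,824): deductible takes $625, $4,199 remains; 20% of $4,199 = $839.80. Cost to member: $1,464.80. OOP to date $1,464.80.
#2 ($2,415): deductible already satisfied, so member's share is 20% × $2,415 = $483. Member pays $483; OOP now $1,947.80.
#3 ($5,333): 20% coinsurance on $5,333 = $1,066.60. Adding that to $1,947.80 gives $3,014.40, past the $1,950 cap; member pays only $1,950 − $1,947.80 = $2.20.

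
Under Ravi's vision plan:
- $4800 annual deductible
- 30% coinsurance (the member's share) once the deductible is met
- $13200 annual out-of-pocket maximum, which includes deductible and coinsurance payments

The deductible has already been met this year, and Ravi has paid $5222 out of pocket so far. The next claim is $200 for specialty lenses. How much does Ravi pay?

With the deductible met, the entire $200 is subject to coinsurance.
Member's 30% share of $200 is $60.
Year-to-date out-of-pocket becomes $5222 + $60 = $5282, still under the $13200 maximum, so no cap applies.

$60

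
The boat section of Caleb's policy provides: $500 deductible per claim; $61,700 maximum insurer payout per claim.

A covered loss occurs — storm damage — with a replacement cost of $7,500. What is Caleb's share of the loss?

Less the $500 deductible: $7,500 − $500 = $7,000.
$7,000 ≤ $61,700, so the limit doesn't bind; insurer pays $7,000.
The owner bears the rest of the original loss: $7,500 − $7,000 = $500.

$500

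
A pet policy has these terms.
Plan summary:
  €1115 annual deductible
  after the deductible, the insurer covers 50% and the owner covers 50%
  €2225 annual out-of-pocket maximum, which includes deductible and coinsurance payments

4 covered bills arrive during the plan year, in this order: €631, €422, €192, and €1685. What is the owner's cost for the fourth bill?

€842.50

Claim 1 — €631: fully absorbed by the deductible. Owner pays €631; OOP now €631.
Claim 2 — €422: all of it applies to the deductible. Owner owes €422 (running OOP €1053).
Claim 3 — €192: deductible takes €62, €130 remains; 50% of €130 = €65. Owner pays €127; OOP now €1180.
Claim 4 — €1685: deductible already satisfied, so owner's share is 50% × €1685 = €842.50. Cost to owner: €842.50. OOP to date €2022.50.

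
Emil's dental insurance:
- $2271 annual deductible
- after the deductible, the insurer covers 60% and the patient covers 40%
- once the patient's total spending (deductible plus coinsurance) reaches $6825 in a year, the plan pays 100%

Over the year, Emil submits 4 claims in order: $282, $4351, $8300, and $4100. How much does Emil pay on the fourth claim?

Claim 1 ($282): all of it applies to the deductible. Patient owes $282 (running OOP $282).
Claim 2 ($4351): $1989 finishes the deductible; $2362 goes to coinsurance; 40% of $2362 = $944.80. Cost to patient: $2933.80. OOP to date $3215.80.
Claim 3 ($8300): deductible met; 40% of $8300 = $3320. Patient pays $3320; OOP now $6535.80.
Claim 4 ($4100): deductible already satisfied, so patient's share is 40% × $4100 = $1640. That would push OOP to $8175.80, over the $6825 cap, so patient pays $6825 − $6535.80 = $289.20.

$289.20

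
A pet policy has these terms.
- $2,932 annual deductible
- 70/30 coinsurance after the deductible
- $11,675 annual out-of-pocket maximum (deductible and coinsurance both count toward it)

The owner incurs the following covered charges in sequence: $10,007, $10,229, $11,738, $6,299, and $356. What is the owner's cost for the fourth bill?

Claim 1 ($10,007): $2,932 finishes the deductible; $7,075 goes to coinsurance; coinsurance $7,075 × 30% = $2,122.50. Owner owes $5,054.50 (running OOP $5,054.50).
Claim 2 ($10,229): deductible met; 30% of $10,229 = $3,068.70. Owner pays $3,068.70; OOP now $8,123.20.
Claim 3 ($11,738): deductible already satisfied, so owner's share is 30% × $11,738 = $3,521.40. Owner owes $3,521.40 (running OOP $11,644.60).
Claim 4 ($6,299): deductible already satisfied, so owner's share is 30% × $6,299 = $1,889.70. Adding that to $11,644.60 gives $13,534.30, past the $11,675 cap; owner pays only $11,675 − $11,644.60 = $30.40.

$30.40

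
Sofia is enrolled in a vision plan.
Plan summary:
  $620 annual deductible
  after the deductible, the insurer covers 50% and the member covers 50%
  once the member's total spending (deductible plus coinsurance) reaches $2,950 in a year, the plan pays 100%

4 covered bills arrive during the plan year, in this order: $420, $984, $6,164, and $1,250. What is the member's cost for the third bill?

Bill 1, $420: fully absorbed by the deductible. Member pays $420; OOP now $420.
Bill 2, $984: $200 to deductible, leaving $784; 50% of $784 = $392. Member pays $592; OOP now $1,012.
Bill 3, $6,164: 50% coinsurance on $6,164 = $3,082. That would push OOP to $4,094, over the $2,950 cap, so member pays $2,950 − $1,012 = $1,938.

$1,938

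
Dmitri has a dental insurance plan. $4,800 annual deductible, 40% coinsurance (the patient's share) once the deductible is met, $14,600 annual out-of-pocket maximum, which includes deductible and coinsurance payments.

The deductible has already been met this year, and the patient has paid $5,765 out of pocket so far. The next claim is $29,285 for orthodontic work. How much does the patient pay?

$8,835

The deductible is already satisfied, so the full bill goes to coinsurance.
40% of $29,285 = $11,714 falls to the patient.
Year-to-date out-of-pocket would reach $5,765 + $11,714 = $17,479, above the $14,600 maximum, so the patient pays only $14,600 − $5,765 = $8,835.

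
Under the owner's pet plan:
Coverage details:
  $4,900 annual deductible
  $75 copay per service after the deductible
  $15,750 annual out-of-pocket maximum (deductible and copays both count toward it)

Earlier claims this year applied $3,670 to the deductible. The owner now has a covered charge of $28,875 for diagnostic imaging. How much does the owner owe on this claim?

$1,305

Remaining deductible: $4,900 − $3,670 = $1,230.
After the $1,230 deductible portion, $28,875 − $1,230 = $27,645 is subject to the copay.
Copay on this service: $75.
That puts the owner's cost at $1,230 + $75 = $1,305 before any cap.
Cumulative spending $3,670 + $1,305 = $4,975 stays under the $15,750 maximum.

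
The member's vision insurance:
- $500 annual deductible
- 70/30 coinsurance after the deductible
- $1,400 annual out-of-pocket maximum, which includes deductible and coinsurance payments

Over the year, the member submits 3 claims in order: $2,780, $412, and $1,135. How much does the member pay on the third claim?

$92.40

Claim 1 ($2,780): $500 finishes the deductible; $2,280 goes to coinsurance; 30% of $2,280 = $684. Member pays $1,184; OOP now $1,184.
Claim 2 ($412): deductible met; 30% of $412 = $123.60. Member pays $123.60; OOP now $1,307.60.
Claim 3 ($1,135): deductible met; 30% of $1,135 = $340.50. That would push OOP to $1,648.10, over the $1,400 cap, so member pays $1,400 − $1,307.60 = $92.40.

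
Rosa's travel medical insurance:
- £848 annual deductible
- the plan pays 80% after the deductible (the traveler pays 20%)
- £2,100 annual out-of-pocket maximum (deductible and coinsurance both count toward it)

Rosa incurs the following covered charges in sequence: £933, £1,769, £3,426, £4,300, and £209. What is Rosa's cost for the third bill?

Claim 1 (£933): £848 to deductible, leaving £85; traveler's 20% is £17. Traveler pays £865; OOP now £865.
Claim 2 (£1,769): deductible met; 20% of £1,769 = £353.80. Cost to traveler: £353.80. OOP to date £1,218.80.
Claim 3 (£3,426): deductible met; 20% of £3,426 = £685.20. Traveler pays £685.20; OOP now £1,904.

£685.20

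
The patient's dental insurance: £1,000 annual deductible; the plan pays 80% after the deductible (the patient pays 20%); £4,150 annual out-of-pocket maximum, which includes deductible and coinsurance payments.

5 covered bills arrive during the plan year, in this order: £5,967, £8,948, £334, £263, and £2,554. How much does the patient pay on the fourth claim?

#1 (£5,967): deductible takes £1,000, £4,967 remains; 20% of £4,967 = £993.40. Cost to patient: £1,993.40. OOP to date £1,993.40.
#2 (£8,948): 20% coinsurance on £8,948 = £1,789.60. Cost to patient: £1,789.60. OOP to date £3,783.
#3 (£334): 20% coinsurance on £334 = £66.80. Patient owes £66.80 (running OOP £3,849.80).
#4 (£263): 20% coinsurance on £263 = £52.60. Patient pays £52.60; OOP now £3,902.40.

£52.60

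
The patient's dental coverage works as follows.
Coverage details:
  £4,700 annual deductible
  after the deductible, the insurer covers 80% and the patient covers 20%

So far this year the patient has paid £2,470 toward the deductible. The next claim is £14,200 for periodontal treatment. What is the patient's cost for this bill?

Remaining deductible: £4,700 − £2,470 = £2,230.
The remaining £11,970 (= £14,200 − £2,230) moves to coinsurance.
Patient's 20% share of £11,970 is £2,394.
So the patient owes £2,230 + £2,394 = £4,624.

£4,624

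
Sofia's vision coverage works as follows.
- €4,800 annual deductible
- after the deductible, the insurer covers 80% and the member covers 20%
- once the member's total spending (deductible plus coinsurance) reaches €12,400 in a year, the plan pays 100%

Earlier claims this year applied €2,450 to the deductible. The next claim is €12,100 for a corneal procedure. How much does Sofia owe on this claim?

€2,450 of the €4,800 deductible is already met, leaving €2,350.
The remaining €9,750 (= €12,100 − €2,350) moves to coinsurance.
Member's 20% share of €9,750 is €1,950.
That puts the member's cost at €2,350 + €1,950 = €4,300 before any cap.
Total out-of-pocket so far would be €2,450 + €4,300 = €6,750, below the €12,400 cap — no reduction.

€4,300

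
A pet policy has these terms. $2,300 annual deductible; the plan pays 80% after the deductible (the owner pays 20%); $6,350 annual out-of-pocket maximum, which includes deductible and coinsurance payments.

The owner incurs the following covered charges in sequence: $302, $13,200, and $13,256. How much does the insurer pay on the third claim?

$11,446.40

Claim 1 ($302): entire amount goes to the deductible. Owner pays $302; OOP now $302. Plan pays $302 − $302 = $0.
Claim 2 ($13,200): $1,998 finishes the deductible; $11,202 goes to coinsurance; 20% of $11,202 = $2,240.40. Owner owes $4,238.40 (running OOP $4,540.40). Plan pays $13,200 − $4,238.40 = $8,961.60.
Claim 3 ($13,256): deductible met; 20% of $13,256 = $2,651.20. OOP would hit $7,191.60 > $6,350, so the cap limits the owner to $6,350 − $4,540.40 = $1,809.60. Insurer: $13,256 − $1,809.60 = $11,446.40.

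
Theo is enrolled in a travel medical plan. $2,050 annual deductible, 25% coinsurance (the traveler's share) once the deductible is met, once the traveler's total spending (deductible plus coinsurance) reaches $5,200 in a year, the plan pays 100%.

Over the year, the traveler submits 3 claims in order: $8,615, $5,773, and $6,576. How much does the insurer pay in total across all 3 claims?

Claim 1 ($8,615): $2,050 finishes the deductible; $6,565 goes to coinsurance; traveler's 25% is $1,641.25. Cost to traveler: $3,691.25. OOP to date $3,691.25. Insurer: $8,615 − $3,691.25 = $4,923.75.
Claim 2 ($5,773): 25% coinsurance on $5,773 = $1,443.25. Traveler pays $1,443.25; OOP now $5,134.50. Plan pays $5,773 − $1,443.25 = $4,329.75.
Claim 3 ($6,576): deductible already satisfied, so traveler's share is 25% × $6,576 = $1,644. OOP would hit $6,778.50 > $5,200, so the cap limits the traveler to $5,200 − $5,134.50 = $65.50. Plan pays $6,576 − $65.50 = $6,510.50.
Insurer total: $4,923.75 + $4,329.75 + $6,510.50 = $15,764.

$15,764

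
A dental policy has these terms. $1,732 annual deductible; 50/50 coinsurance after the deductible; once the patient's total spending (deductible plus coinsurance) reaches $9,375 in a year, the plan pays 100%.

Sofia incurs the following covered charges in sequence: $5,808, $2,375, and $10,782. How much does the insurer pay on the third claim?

$6,364.50

Claim 1 ($5,808): deductible takes $1,732, $4,076 remains; patient's 50% is $2,038. Patient owes $3,770 (running OOP $3,770). Plan pays $5,808 − $3,770 = $2,038.
Claim 2 ($2,375): deductible already satisfied, so patient's share is 50% × $2,375 = $1,187.50. Patient pays $1,187.50; OOP now $4,957.50. Insurer: $2,375 − $1,187.50 = $1,187.50.
Claim 3 ($10,782): deductible already satisfied, so patient's share is 50% × $10,782 = $5,391. That would push OOP to $10,348.50, over the $9,375 cap, so patient pays $9,375 − $4,957.50 = $4,417.50. Plan pays $10,782 − $4,417.50 = $6,364.50.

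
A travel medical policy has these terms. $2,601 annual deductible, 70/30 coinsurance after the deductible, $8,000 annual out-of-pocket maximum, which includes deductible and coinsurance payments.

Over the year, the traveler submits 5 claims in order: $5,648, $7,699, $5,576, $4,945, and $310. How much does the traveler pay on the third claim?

#1 ($5,648): $2,601 finishes the deductible; $3,047 goes to coinsurance; 30% of $3,047 = $914.10. Cost to traveler: $3,515.10. OOP to date $3,515.10.
#2 ($7,699): deductible already satisfied, so traveler's share is 30% × $7,699 = $2,309.70. Cost to traveler: $2,309.70. OOP to date $5,824.80.
#3 ($5,576): deductible met; 30% of $5,576 = $1,672.80. Traveler owes $1,672.80 (running OOP $7,497.60).

$1,672.80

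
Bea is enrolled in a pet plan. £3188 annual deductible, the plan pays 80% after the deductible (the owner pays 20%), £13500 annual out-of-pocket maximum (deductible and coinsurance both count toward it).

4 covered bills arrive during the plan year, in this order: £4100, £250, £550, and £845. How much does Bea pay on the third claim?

£110

Claim 1 (£4100): deductible takes £3188, £912 remains; owner's 20% is £182.40. Owner pays £3370.40; OOP now £3370.40.
Claim 2 (£250): deductible met; 20% of £250 = £50. Owner pays £50; OOP now £3420.40.
Claim 3 (£550): 20% coinsurance on £550 = £110. Owner pays £110; OOP now £3530.40.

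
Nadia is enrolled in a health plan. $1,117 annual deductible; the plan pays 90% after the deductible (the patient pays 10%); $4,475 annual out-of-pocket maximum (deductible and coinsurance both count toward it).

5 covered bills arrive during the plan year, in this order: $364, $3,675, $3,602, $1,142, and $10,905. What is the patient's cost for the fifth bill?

Claim 1 — $364: fully absorbed by the deductible. Patient owes $364 (running OOP $364).
Claim 2 — $3,675: deductible takes $753, $2,922 remains; 10% of $2,922 = $292.20. Cost to patient: $1,045.20. OOP to date $1,409.20.
Claim 3 — $3,602: deductible already satisfied, so patient's share is 10% × $3,602 = $360.20. Cost to patient: $360.20. OOP to date $1,769.40.
Claim 4 — $1,142: deductible already satisfied, so patient's share is 10% × $1,142 = $114.20. Cost to patient: $114.20. OOP to date $1,883.60.
Claim 5 — $10,905: deductible already satisfied, so patient's share is 10% × $10,905 = $1,090.50. Patient pays $1,090.50; OOP now $2,974.10.

$1,090.50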